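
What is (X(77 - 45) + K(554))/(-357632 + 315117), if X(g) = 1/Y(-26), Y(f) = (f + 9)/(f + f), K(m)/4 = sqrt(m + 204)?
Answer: -52/722755 - 4*sqrt(758)/42515 ≈ -0.0026623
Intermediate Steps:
K(m) = 4*sqrt(204 + m) (K(m) = 4*sqrt(m + 204) = 4*sqrt(204 + m))
Y(f) = (9 + f)/(2*f) (Y(f) = (9 + f)/((2*f)) = (9 + f)*(1/(2*f)) = (9 + f)/(2*f))
X(g) = 52/17 (X(g) = 1/((1/2)*(9 - 26)/(-26)) = 1/((1/2)*(-1/26)*(-17)) = 1/(17/52) = 52/17)
(X(77 - 45) + K(554))/(-357632 + 315117) = (52/17 + 4*sqrt(204 + 554))/(-357632 + 315117) = (52/17 + 4*sqrt(758))/(-42515) = (52/17 + 4*sqrt(758))*(-1/42515) = -52/722755 - 4*sqrt(758)/42515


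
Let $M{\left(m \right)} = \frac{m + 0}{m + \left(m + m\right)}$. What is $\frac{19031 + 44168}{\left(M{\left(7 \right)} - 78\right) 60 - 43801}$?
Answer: $- \frac{63199}{48461} \approx -1.3041$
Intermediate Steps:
$M{\left(m \right)} = \frac{1}{3}$ ($M{\left(m \right)} = \frac{m}{m + 2 m} = \frac{m}{3 m} = m \frac{1}{3 m} = \frac{1}{3}$)
$\frac{19031 + 44168}{\left(M{\left(7 \right)} - 78\right) 60 - 43801} = \frac{19031 + 44168}{\left(\frac{1}{3} - 78\right) 60 - 43801} = \frac{63199}{\left(- \frac{233}{3}\right) 60 - 43801} = \frac{63199}{-4660 - 43801} = \frac{63199}{-48461} = 63199 \left(- \frac{1}{48461}\right) = - \frac{63199}{48461}$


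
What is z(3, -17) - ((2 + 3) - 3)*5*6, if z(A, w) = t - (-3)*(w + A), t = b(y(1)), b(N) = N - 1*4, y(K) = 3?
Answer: -103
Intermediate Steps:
b(N) = -4 + N (b(N) = N - 4 = -4 + N)
t = -1 (t = -4 + 3 = -1)
z(A, w) = -1 + 3*A + 3*w (z(A, w) = -1 - (-3)*(w + A) = -1 - (-3)*(A + w) = -1 - (-3*A - 3*w) = -1 + (3*A + 3*w) = -1 + 3*A + 3*w)
z(3, -17) - ((2 + 3) - 3)*5*6 = (-1 + 3*3 + 3*(-17)) - ((2 + 3) - 3)*5*6 = (-1 + 9 - 51) - (5 - 3)*5*6 = -43 - 2*5*6 = -43 - 10*6 = -43 - 1*60 = -43 - 60 = -103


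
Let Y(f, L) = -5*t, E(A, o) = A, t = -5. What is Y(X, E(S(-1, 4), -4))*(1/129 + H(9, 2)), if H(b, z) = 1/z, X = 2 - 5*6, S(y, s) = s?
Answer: 3275/258 ≈ 12.694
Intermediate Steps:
X = -28 (X = 2 - 30 = -28)
Y(f, L) = 25 (Y(f, L) = -5*(-5) = 25)
Y(X, E(S(-1, 4), -4))*(1/129 + H(9, 2)) = 25*(1/129 + 1/2) = 25*(1/129 + ½) = 25*(131/258) = 3275/258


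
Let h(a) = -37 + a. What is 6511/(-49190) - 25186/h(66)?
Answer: -1239088159/1426510 ≈ -868.62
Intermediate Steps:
6511/(-49190) - 25186/h(66) = 6511/(-49190) - 25186/(-37 + 66) = 6511*(-1/49190) - 25186/29 = -6511/49190 - 25186*1/29 = -6511/49190 - 25186/29 = -1239088159/1426510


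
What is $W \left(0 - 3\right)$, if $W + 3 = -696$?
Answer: $2097$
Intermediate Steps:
$W = -699$ ($W = -3 - 696 = -699$)
$W \left(0 - 3\right) = - 699 \left(0 - 3\right) = \left(-699\right) \left(-3\right) = 2097$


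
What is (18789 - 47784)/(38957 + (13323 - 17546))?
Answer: -9665/11578 ≈ -0.83477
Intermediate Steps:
(18789 - 47784)/(38957 + (13323 - 17546)) = -28995/(38957 - 4223) = -28995/34734 = -28995*1/34734 = -9665/11578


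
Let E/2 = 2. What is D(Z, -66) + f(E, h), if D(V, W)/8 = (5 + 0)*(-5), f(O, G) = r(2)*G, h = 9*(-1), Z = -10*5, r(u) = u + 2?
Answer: -236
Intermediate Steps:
r(u) = 2 + u
Z = -50
E = 4 (E = 2*2 = 4)
h = -9
f(O, G) = 4*G (f(O, G) = (2 + 2)*G = 4*G)
D(V, W) = -200 (D(V, W) = 8*((5 + 0)*(-5)) = 8*(5*(-5)) = 8*(-25) = -200)
D(Z, -66) + f(E, h) = -200 + 4*(-9) = -200 - 36 = -236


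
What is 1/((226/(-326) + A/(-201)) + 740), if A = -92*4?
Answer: 32763/24281891 ≈ 0.0013493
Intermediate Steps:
A = -368
1/((226/(-326) + A/(-201)) + 740) = 1/((226/(-326) - 368/(-201)) + 740) = 1/((226*(-1/326) - 368*(-1/201)) + 740) = 1/((-113/163 + 368/201) + 740) = 1/(37271/32763 + 740) = 1/(24281891/32763) = 32763/24281891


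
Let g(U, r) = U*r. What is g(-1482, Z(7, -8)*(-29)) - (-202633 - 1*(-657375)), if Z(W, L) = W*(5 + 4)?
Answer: 2252872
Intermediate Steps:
Z(W, L) = 9*W (Z(W, L) = W*9 = 9*W)
g(-1482, Z(7, -8)*(-29)) - (-202633 - 1*(-657375)) = -1482*9*7*(-29) - (-202633 - 1*(-657375)) = -93366*(-29) - (-202633 + 657375) = -1482*(-1827) - 1*454742 = 2707614 - 454742 = 2252872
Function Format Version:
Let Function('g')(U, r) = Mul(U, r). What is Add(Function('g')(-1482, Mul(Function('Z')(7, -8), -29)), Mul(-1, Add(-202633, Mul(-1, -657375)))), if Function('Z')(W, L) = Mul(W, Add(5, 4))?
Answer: 2252872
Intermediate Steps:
Function('Z')(W, L) = Mul(9, W) (Function('Z')(W, L) = Mul(W, 9) = Mul(9, W))
Add(Function('g')(-1482, Mul(Function('Z')(7, -8), -29)), Mul(-1, Add(-202633, Mul(-1, -657375)))) = Add(Mul(-1482, Mul(Mul(9, 7), -29)), Mul(-1, Add(-202633, Mul(-1, -657375)))) = Add(Mul(-1482, Mul(63, -29)), Mul(-1, Add(-202633, 657375))) = Add(Mul(-1482, -1827), Mul(-1, 454742)) = Add(2707614, -454742) = 2252872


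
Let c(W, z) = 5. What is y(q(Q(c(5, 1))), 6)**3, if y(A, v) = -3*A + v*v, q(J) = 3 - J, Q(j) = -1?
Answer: 13824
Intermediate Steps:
y(A, v) = v**2 - 3*A (y(A, v) = -3*A + v**2 = v**2 - 3*A)
y(q(Q(c(5, 1))), 6)**3 = (6**2 - 3*(3 - 1*(-1)))**3 = (36 - 3*(3 + 1))**3 = (36 - 3*4)**3 = (36 - 12)**3 = 24**3 = 13824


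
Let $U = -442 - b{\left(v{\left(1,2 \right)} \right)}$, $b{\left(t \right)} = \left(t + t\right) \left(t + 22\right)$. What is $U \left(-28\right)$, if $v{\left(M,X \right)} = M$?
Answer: $13664$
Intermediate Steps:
$b{\left(t \right)} = 2 t \left(22 + t\right)$
$U = -488$ ($U = -442 - 2 \cdot 1 \left(22 + 1\right) = -442 - 2 \cdot 1 \cdot 23 = -442 - 46 = -488$)
$U \left(-28\right) = \left(-488\right) \left(-28\right) = 13664$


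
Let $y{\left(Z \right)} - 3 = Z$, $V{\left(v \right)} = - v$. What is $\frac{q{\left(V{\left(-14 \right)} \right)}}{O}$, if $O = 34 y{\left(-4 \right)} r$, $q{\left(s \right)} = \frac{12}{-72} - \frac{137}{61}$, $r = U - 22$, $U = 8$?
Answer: $- \frac{883}{174216} \approx -0.0050684$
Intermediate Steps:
$r = -14$ ($r = 8 - 22 = -14$)
$y{\left(Z \right)} = 3 + Z$
$q{\left(s \right)} = - \frac{883}{366}$ ($q{\left(s \right)} = 12 \left(- \frac{1}{72}\right) - \frac{137}{61} = - \frac{1}{6} - \frac{137}{61} = - \frac{883}{366}$)
$O = 476$ ($O = 34 \left(3 - 4\right) \left(-14\right) = 34 \left(-1\right) \left(-14\right) = \left(-34\right) \left(-14\right) = 476$)
$\frac{q{\left(V{\left(-14 \right)} \right)}}{O} = - \frac{883}{366 \cdot 476} = \left(- \frac{883}{366}\right) \frac{1}{476} = - \frac{883}{174216}$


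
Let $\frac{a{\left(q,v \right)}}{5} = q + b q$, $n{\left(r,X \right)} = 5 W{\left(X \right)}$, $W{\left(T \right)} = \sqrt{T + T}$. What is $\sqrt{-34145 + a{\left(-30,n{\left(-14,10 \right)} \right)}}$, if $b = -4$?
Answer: $i \sqrt{33695} \approx 183.56 i$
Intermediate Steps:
$W{\left(T \right)} = \sqrt{2} \sqrt{T}$ ($W{\left(T \right)} = \sqrt{2 T} = \sqrt{2} \sqrt{T}$)
$n{\left(r,X \right)} = 5 \sqrt{2} \sqrt{X}$
$a{\left(q,v \right)} = - 15 q$ ($a{\left(q,v \right)} = 5 \left(q - 4 q\right) = 5 \left(- 3 q\right) = - 15 q$)
$\sqrt{-34145 + a{\left(-30,n{\left(-14,10 \right)} \right)}} = \sqrt{-34145 - -450} = \sqrt{-34145 + 450} = \sqrt{-33695} = i \sqrt{33695}$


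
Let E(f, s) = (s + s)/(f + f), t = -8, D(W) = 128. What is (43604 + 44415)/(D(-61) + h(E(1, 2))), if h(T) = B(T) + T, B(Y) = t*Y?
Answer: 88019/114 ≈ 772.10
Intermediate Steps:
B(Y) = -8*Y
E(f, s) = s/f (E(f, s) = (2*s)/((2*f)) = (2*s)*(1/(2*f)) = s/f)
h(T) = -7*T (h(T) = -8*T + T = -7*T)
(43604 + 44415)/(D(-61) + h(E(1, 2))) = (43604 + 44415)/(128 - 14/1) = 88019/(128 - 14) = 88019/114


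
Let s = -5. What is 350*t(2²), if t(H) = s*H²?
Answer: -28000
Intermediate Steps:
t(H) = -5*H²
350*t(2²) = 350*(-5*(2²)²) = 350*(-5*4²) = 350*(-5*16) = 350*(-80) = -28000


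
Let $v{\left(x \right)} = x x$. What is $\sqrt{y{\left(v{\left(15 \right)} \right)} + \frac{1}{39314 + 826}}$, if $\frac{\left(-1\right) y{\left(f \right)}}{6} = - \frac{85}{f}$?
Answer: $\frac{\sqrt{4057931}}{1338} \approx 1.5056$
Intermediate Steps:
$v{\left(x \right)} = x^{2}$
$y{\left(f \right)} = \frac{510}{f}$ ($y{\left(f \right)} = - 6 \left(- \frac{85}{f}\right) = \frac{510}{f}$)
$\sqrt{y{\left(v{\left(15 \right)} \right)} + \frac{1}{39314 + 826}} = \sqrt{\frac{510}{15^{2}} + \frac{1}{39314 + 826}} = \sqrt{\frac{510}{225} + \frac{1}{40140}} = \sqrt{510 \cdot \frac{1}{225} + \frac{1}{40140}} = \sqrt{\frac{34}{15} + \frac{1}{40140}} = \sqrt{\frac{18197}{8028}} = \frac{\sqrt{4057931}}{1338}$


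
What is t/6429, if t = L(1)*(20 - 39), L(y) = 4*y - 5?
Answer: 19/6429 ≈ 0.0029554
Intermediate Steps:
L(y) = -5 + 4*y
t = 19 (t = (-5 + 4*1)*(20 - 39) = (-5 + 4)*(-19) = -1*(-19) = 19)
t/6429 = 19/6429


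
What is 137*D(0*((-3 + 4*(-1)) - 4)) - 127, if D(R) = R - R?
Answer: -127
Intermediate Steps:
D(R) = 0
137*D(0*((-3 + 4*(-1)) - 4)) - 127 = 137*0 - 127 = 0 - 127 = -127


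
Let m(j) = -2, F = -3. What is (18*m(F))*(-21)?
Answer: 756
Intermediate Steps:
(18*m(F))*(-21) = (18*(-2))*(-21) = -36*(-21) = 756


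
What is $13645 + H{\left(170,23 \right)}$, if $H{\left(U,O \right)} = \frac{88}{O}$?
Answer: $\frac{313923}{23} \approx 13649.0$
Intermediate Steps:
$13645 + H{\left(170,23 \right)} = 13645 + \frac{88}{23} = \frac{313923}{23}$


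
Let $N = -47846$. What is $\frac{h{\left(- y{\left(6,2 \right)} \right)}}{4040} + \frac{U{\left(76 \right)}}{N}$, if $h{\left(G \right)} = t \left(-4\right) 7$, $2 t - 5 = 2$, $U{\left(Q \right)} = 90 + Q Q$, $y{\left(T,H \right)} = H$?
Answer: $- \frac{7096887}{48324460} \approx -0.14686$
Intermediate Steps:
$U{\left(Q \right)} = 90 + Q^{2}$
$t = \frac{7}{2}$ ($t = \frac{5}{2} + \frac{1}{2} \cdot 2 = \frac{5}{2} + 1 = \frac{7}{2} \approx 3.5$)
$h{\left(G \right)} = -98$ ($h{\left(G \right)} = \frac{7}{2} \left(-4\right) 7 = \left(-14\right) 7 = -98$)
$\frac{h{\left(- y{\left(6,2 \right)} \right)}}{4040} + \frac{U{\left(76 \right)}}{N} = - \frac{98}{4040} + \frac{90 + 76^{2}}{-47846} = \left(-98\right) \frac{1}{4040} + \left(90 + 5776\right) \left(- \frac{1}{47846}\right) = - \frac{49}{2020} + 5866 \left(- \frac{1}{47846}\right) = - \frac{49}{2020} - \frac{2933}{23923} = - \frac{7096887}{48324460}$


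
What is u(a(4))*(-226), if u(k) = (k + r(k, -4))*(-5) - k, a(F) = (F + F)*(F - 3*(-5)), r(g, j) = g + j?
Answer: 373352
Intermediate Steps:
a(F) = 2*F*(15 + F) (a(F) = (2*F)*(F + 15) = (2*F)*(15 + F) = 2*F*(15 + F))
u(k) = 20 - 11*k (u(k) = (k + (k - 4))*(-5) - k = (k + (-4 + k))*(-5) - k = (-4 + 2*k)*(-5) - k = (20 - 10*k) - k = 20 - 11*k)
u(a(4))*(-226) = (20 - 22*4*(15 + 4))*(-226) = (20 - 22*4*19)*(-226) = (20 - 11*152)*(-226) = (20 - 1672)*(-226) = -1652*(-226) = 373352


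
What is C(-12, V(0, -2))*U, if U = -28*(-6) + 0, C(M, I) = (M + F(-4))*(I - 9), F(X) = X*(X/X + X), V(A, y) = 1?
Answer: 0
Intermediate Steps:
F(X) = X*(1 + X)
C(M, I) = (-9 + I)*(12 + M) (C(M, I) = (M - 4*(1 - 4))*(I - 9) = (M - 4*(-3))*(-9 + I) = (M + 12)*(-9 + I) = (12 + M)*(-9 + I) = (-9 + I)*(12 + M))
U = 168 (U = 168 + 0 = 168)
C(-12, V(0, -2))*U = (-108 - 9*(-12) + 12*1 + 1*(-12))*168 = (-108 + 108 + 12 - 12)*168 = 0*168 = 0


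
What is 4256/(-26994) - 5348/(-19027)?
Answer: 31692500/256807419 ≈ 0.12341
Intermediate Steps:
4256/(-26994) - 5348/(-19027) = 4256*(-1/26994) - 5348*(-1/19027) = -2128/13497 + 5348/19027 = 31692500/256807419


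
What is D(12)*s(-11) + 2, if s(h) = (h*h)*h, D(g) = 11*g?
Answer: -175690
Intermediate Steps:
s(h) = h**3 (s(h) = h**2*h = h**3)
D(12)*s(-11) + 2 = (11*12)*(-11)**3 + 2 = 132*(-1331) + 2 = -175692 + 2 = -175690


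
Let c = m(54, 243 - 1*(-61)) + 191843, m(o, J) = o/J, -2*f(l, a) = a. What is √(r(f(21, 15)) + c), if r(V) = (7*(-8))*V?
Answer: √1110512114/76 ≈ 438.48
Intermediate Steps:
f(l, a) = -a/2
r(V) = -56*V
c = 29160163/152 (c = 54/(243 - 1*(-61)) + 191843 = 54/(243 + 61) + 191843 = 54/304 + 191843 = 54*(1/304) + 191843 = 27/152 + 191843 = 29160163/152 ≈ 1.9184e+5)
√(r(f(21, 15)) + c) = √(-(-28)*15 + 29160163/152) = √(-56*(-15/2) + 29160163/152) = √(420 + 29160163/152) = √(29224003/152) = √1110512114/76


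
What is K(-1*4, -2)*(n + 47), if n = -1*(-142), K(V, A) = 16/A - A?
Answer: -1134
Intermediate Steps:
K(V, A) = -A + 16/A
n = 142
K(-1*4, -2)*(n + 47) = (-1*(-2) + 16/(-2))*(142 + 47) = (2 + 16*(-½))*189 = (2 - 8)*189 = -6*189 = -1134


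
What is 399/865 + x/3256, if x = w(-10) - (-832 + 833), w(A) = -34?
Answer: 1268869/2816440 ≈ 0.45052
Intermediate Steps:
x = -35 (x = -34 - (-832 + 833) = -34 - 1*1 = -34 - 1 = -35)
399/865 + x/3256 = 399/865 - 35/3256 = 1268869/2816440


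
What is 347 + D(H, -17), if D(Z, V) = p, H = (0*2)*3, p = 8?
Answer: 355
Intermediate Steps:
H = 0 (H = 0*3 = 0)
D(Z, V) = 8
347 + D(H, -17) = 347 + 8 = 355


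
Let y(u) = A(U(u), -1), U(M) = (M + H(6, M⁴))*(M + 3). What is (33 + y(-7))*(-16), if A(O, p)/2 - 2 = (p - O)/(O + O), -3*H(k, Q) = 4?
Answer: -14388/25 ≈ -575.52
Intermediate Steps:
H(k, Q) = -4/3 (H(k, Q) = -⅓*4 = -4/3)
U(M) = (3 + M)*(-4/3 + M) (U(M) = (M - 4/3)*(M + 3) = (-4/3 + M)*(3 + M) = (3 + M)*(-4/3 + M))
A(O, p) = 4 + (p - O)/O (A(O, p) = 4 + 2*((p - O)/(O + O)) = 4 + 2*((p - O)/((2*O))) = 4 + 2*((p - O)*(1/(2*O))) = 4 + 2*((p - O)/(2*O)) = 4 + (p - O)/O)
y(u) = 3 - 1/(-4 + u² + 5*u/3)
(33 + y(-7))*(-16) = (33 + 3*(-13 + 3*(-7)² + 5*(-7))/(-12 + 3*(-7)² + 5*(-7)))*(-16) = (33 + 3*(-13 + 3*49 - 35)/(-12 + 3*49 - 35))*(-16) = (33 + 3*(-13 + 147 - 35)/(-12 + 147 - 35))*(-16) = (33 + 3*99/100)*(-16) = (33 + 3*(1/100)*99)*(-16) = (33 + 297/100)*(-16) = (3597/100)*(-16) = -14388/25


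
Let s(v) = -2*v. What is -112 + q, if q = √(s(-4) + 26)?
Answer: -112 + √34 ≈ -106.17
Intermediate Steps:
q = √34 (q = √(-2*(-4) + 26) = √(8 + 26) = √34 ≈ 5.8309)
-112 + q = -112 + √34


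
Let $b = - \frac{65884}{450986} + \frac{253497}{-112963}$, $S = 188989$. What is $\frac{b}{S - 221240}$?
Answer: $\frac{60883026167}{821509268093509} \approx 7.4111 \cdot 10^{-5}$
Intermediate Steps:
$b = - \frac{60883026167}{25472365759}$ ($b = \left(-65884\right) \frac{1}{450986} + 253497 \left(- \frac{1}{112963}\right) = - \frac{32942}{225493} - \frac{253497}{112963} = - \frac{60883026167}{25472365759} \approx -2.3902$)
$\frac{b}{S - 221240} = - \frac{60883026167}{25472365759 \left(188989 - 221240\right)} = - \frac{60883026167}{25472365759 \left(-32251\right)} = \left(- \frac{60883026167}{25472365759}\right) \left(- \frac{1}{32251}\right) = \frac{60883026167}{821509268093509}$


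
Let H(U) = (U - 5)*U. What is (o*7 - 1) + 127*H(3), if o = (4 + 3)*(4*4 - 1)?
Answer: -28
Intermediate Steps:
H(U) = U*(-5 + U) (H(U) = (-5 + U)*U = U*(-5 + U))
o = 105 (o = 7*(16 - 1) = 7*15 = 105)
(o*7 - 1) + 127*H(3) = (105*7 - 1) + 127*(3*(-5 + 3)) = (735 - 1) + 127*(3*(-2)) = 734 + 127*(-6) = 734 - 762 = -28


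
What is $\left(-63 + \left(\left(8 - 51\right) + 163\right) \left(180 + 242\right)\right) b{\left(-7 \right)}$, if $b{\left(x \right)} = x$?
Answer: $-354039$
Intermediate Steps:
$\left(-63 + \left(\left(8 - 51\right) + 163\right) \left(180 + 242\right)\right) b{\left(-7 \right)} = \left(-63 + \left(\left(8 - 51\right) + 163\right) \left(180 + 242\right)\right) \left(-7\right) = \left(-63 + \left(\left(8 - 51\right) + 163\right) 422\right) \left(-7\right) = \left(-63 + \left(-43 + 163\right) 422\right) \left(-7\right) = \left(-63 + 120 \cdot 422\right) \left(-7\right) = \left(-63 + 50640\right) \left(-7\right) = 50577 \left(-7\right) = -354039$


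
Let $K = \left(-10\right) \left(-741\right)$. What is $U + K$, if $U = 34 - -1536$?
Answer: $8980$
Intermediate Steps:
$U = 1570$ ($U = 34 + 1536 = 1570$)
$K = 7410$
$U + K = 1570 + 7410 = 8980$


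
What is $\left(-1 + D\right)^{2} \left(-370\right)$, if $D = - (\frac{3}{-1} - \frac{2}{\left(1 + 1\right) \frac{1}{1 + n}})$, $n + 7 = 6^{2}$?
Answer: $-378880$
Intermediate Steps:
$n = 29$ ($n = -7 + 6^{2} = -7 + 36 = 29$)
$D = 33$ ($D = - (\frac{3}{-1} - \frac{2}{\left(1 + 1\right) \frac{1}{1 + 29}}) = - (3 \left(-1\right) - \frac{2}{2 \cdot \frac{1}{30}}) = - (-3 - \frac{2}{2 \cdot \frac{1}{30}}) = - (-3 - 2 \frac{1}{\frac{1}{15}}) = - (-3 - 30) = \left(-1\right) \left(-33\right) = 33$)
$\left(-1 + D\right)^{2} \left(-370\right) = \left(-1 + 33\right)^{2} \left(-370\right) = 32^{2} \left(-370\right) = 1024 \left(-370\right) = -378880$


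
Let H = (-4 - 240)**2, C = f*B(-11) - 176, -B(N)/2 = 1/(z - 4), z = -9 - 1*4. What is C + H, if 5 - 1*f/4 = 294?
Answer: 59224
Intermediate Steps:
f = -1156 (f = 20 - 4*294 = 20 - 1176 = -1156)
z = -13 (z = -9 - 4 = -13)
B(N) = 2/17 (B(N) = -2/(-13 - 4) = -2/(-17) = -2*(-1/17) = 2/17)
C = -312 (C = -1156*2/17 - 176 = -136 - 176 = -312)
H = 59536 (H = (-244)**2 = 59536)
C + H = -312 + 59536 = 59224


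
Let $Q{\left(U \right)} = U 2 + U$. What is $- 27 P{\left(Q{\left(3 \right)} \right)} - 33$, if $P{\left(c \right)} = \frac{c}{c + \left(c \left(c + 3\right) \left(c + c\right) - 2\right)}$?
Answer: $- \frac{64626}{1951} \approx -33.125$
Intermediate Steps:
$Q{\left(U \right)} = 3 U$ ($Q{\left(U \right)} = 2 U + U = 3 U$)
$P{\left(c \right)} = \frac{c}{-2 + c + 2 c^{2} \left(3 + c\right)}$ ($P{\left(c \right)} = \frac{c}{c + \left(c \left(3 + c\right) 2 c - 2\right)} = \frac{c}{c + \left(c 2 c \left(3 + c\right) - 2\right)} = \frac{c}{c + \left(2 c^{2} \left(3 + c\right) - 2\right)} = \frac{c}{c + \left(-2 + 2 c^{2} \left(3 + c\right)\right)} = \frac{c}{-2 + c + 2 c^{2} \left(3 + c\right)}$)
$- 27 P{\left(Q{\left(3 \right)} \right)} - 33 = - 27 \frac{3 \cdot 3}{-2 + 3 \cdot 3 + 2 \left(3 \cdot 3\right)^{3} + 6 \left(3 \cdot 3\right)^{2}} - 33 = - 27 \frac{9}{-2 + 9 + 2 \cdot 9^{3} + 6 \cdot 9^{2}} - 33 = - 27 \frac{9}{-2 + 9 + 2 \cdot 729 + 6 \cdot 81} - 33 = - 27 \frac{9}{-2 + 9 + 1458 + 486} - 33 = - 27 \cdot \frac{9}{1951} - 33 = - 27 \cdot 9 \cdot \frac{1}{1951} - 33 = \left(-27\right) \frac{9}{1951} - 33 = - \frac{243}{1951} - 33 = - \frac{64626}{1951}$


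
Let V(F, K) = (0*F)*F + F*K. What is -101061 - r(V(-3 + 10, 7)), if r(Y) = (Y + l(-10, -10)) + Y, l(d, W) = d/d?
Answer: -101160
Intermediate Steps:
V(F, K) = F*K (V(F, K) = 0*F + F*K = 0 + F*K = F*K)
l(d, W) = 1
r(Y) = 1 + 2*Y (r(Y) = (Y + 1) + Y = (1 + Y) + Y = 1 + 2*Y)
-101061 - r(V(-3 + 10, 7)) = -101061 - (1 + 2*((-3 + 10)*7)) = -101061 - (1 + 2*(7*7)) = -101061 - (1 + 2*49) = -101061 - (1 + 98) = -101061 - 1*99 = -101061 - 99 = -101160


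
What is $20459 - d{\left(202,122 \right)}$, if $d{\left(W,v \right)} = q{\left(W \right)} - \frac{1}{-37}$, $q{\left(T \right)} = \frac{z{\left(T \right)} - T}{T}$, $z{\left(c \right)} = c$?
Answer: $\frac{756982}{37} \approx 20459.0$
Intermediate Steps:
$q{\left(T \right)} = 0$ ($q{\left(T \right)} = \frac{T - T}{T} = \frac{0}{T} = 0$)
$d{\left(W,v \right)} = \frac{1}{37}$ ($d{\left(W,v \right)} = 0 - \frac{1}{-37} = 0 - - \frac{1}{37} = 0 + \frac{1}{37} = \frac{1}{37}$)
$20459 - d{\left(202,122 \right)} = 20459 - \frac{1}{37} = \frac{756982}{37}$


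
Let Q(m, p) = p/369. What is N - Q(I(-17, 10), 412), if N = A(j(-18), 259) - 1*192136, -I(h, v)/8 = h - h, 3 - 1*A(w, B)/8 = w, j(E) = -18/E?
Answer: -70892692/369 ≈ -1.9212e+5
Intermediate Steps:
A(w, B) = 24 - 8*w
I(h, v) = 0 (I(h, v) = -8*(h - h) = -8*0 = 0)
N = -192120 (N = (24 - (-144)/(-18)) - 1*192136 = (24 - (-144)*(-1)/18) - 192136 = (24 - 8*1) - 192136 = (24 - 8) - 192136 = 16 - 192136 = -192120)
Q(m, p) = p/369 (Q(m, p) = p*(1/369) = p/369)
N - Q(I(-17, 10), 412) = -192120 - 412/369 = -70892692/369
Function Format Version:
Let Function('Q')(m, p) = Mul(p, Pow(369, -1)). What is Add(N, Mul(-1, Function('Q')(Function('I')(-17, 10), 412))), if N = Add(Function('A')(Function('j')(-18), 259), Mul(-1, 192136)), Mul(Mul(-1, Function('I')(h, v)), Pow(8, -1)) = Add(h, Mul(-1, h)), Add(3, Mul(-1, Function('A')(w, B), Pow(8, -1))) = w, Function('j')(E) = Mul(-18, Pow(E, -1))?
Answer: Rational(-70892692, 369) ≈ -1.9212e+5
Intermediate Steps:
Function('A')(w, B) = Add(24, Mul(-8, w))
Function('I')(h, v) = 0 (Function('I')(h, v) = Mul(-8, Add(h, Mul(-1, h))) = Mul(-8, 0) = 0)
N = -192120 (N = Add(Add(24, Mul(-8, Mul(-18, Pow(-18, -1)))), Mul(-1, 192136)) = Add(Add(24, Mul(-8, Mul(-18, Rational(-1, 18)))), -192136) = Add(Add(24, Mul(-8, 1)), -192136) = Add(Add(24, -8), -192136) = Add(16, -192136) = -192120)
Function('Q')(m, p) = Mul(Rational(1, 369), p) (Function('Q')(m, p) = Mul(p, Rational(1, 369)) = Mul(Rational(1, 369), p))
Add(N, Mul(-1, Function('Q')(Function('I')(-17, 10), 412))) = Add(-192120, Mul(-1, Mul(Rational(1, 369), 412))) = Add(-192120, Mul(-1, Rational(412, 369))) = Add(-192120, Rational(-412, 369)) = Rational(-70892692, 369)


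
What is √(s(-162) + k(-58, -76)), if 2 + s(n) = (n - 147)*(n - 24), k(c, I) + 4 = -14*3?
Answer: √57426 ≈ 239.64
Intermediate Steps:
k(c, I) = -46 (k(c, I) = -4 - 14*3 = -4 - 42 = -46)
s(n) = -2 + (-147 + n)*(-24 + n) (s(n) = -2 + (n - 147)*(n - 24) = -2 + (-147 + n)*(-24 + n))
√(s(-162) + k(-58, -76)) = √((3526 + (-162)² - 171*(-162)) - 46) = √((3526 + 26244 + 27702) - 46) = √(57472 - 46) = √57426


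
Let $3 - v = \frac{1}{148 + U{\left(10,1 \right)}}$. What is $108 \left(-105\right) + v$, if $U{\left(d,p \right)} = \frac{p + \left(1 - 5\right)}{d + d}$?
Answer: $- \frac{33523529}{2957} \approx -11337.0$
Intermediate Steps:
$U{\left(d,p \right)} = \frac{-4 + p}{2 d}$ ($U{\left(d,p \right)} = \frac{p - 4}{2 d} = \left(-4 + p\right) \frac{1}{2 d} = \frac{-4 + p}{2 d}$)
$v = \frac{8851}{2957}$ ($v = 3 - \frac{1}{148 + \frac{-4 + 1}{2 \cdot 10}} = 3 - \frac{1}{148 + \frac{1}{2} \cdot \frac{1}{10} \left(-3\right)} = 3 - \frac{1}{148 - \frac{3}{20}} = 3 - \frac{1}{\frac{2957}{20}} = 3 - \frac{20}{2957} = \frac{8851}{2957} \approx 2.9932$)
$108 \left(-105\right) + v = 108 \left(-105\right) + \frac{8851}{2957} = -11340 + \frac{8851}{2957} = - \frac{33523529}{2957}$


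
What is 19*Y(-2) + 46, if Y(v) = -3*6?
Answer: -296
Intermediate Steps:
Y(v) = -18
19*Y(-2) + 46 = 19*(-18) + 46 = -342 + 46 = -296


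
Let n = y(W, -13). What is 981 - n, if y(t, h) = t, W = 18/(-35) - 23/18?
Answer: 619159/630 ≈ 982.79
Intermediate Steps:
W = -1129/630 (W = 18*(-1/35) - 23*1/18 = -18/35 - 23/18 = -1129/630 ≈ -1.7921)
n = -1129/630 ≈ -1.7921
981 - n = 981 - 1*(-1129/630) = 981 + 1129/630 = 619159/630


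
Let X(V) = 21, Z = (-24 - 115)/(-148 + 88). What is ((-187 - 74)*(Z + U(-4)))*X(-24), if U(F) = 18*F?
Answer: 7638687/20 ≈ 3.8193e+5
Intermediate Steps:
Z = 139/60 (Z = -139/(-60) = -139*(-1/60) = 139/60 ≈ 2.3167)
((-187 - 74)*(Z + U(-4)))*X(-24) = ((-187 - 74)*(139/60 + 18*(-4)))*21 = -261*(139/60 - 72)*21 = -261*(-4181/60)*21 = (363747/20)*21 = 7638687/20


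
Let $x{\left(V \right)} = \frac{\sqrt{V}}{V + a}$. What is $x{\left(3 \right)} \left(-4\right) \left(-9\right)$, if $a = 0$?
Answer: $12 \sqrt{3} \approx 20.785$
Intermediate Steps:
$x{\left(V \right)} = \frac{1}{\sqrt{V}}$ ($x{\left(V \right)} = \frac{\sqrt{V}}{V + 0} = \frac{\sqrt{V}}{V} = \frac{1}{\sqrt{V}}$)
$x{\left(3 \right)} \left(-4\right) \left(-9\right) = \frac{1}{\sqrt{3}} \left(-4\right) \left(-9\right) = \frac{\sqrt{3}}{3} \left(-4\right) \left(-9\right) = - \frac{4 \sqrt{3}}{3} \left(-9\right) = 12 \sqrt{3}$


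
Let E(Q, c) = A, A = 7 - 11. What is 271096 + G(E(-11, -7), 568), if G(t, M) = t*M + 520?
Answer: 269344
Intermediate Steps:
A = -4
E(Q, c) = -4
G(t, M) = 520 + M*t (G(t, M) = M*t + 520 = 520 + M*t)
271096 + G(E(-11, -7), 568) = 271096 + (520 + 568*(-4)) = 271096 + (520 - 2272) = 271096 - 1752 = 269344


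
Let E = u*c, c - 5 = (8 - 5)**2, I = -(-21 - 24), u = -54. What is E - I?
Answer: -801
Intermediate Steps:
I = 45 (I = -1*(-45) = 45)
c = 14 (c = 5 + (8 - 5)**2 = 5 + 3**2 = 5 + 9 = 14)
E = -756 (E = -54*14 = -756)
E - I = -756 - 1*45 = -756 - 45 = -801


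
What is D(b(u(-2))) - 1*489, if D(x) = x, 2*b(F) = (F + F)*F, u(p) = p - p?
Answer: -489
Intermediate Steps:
u(p) = 0
b(F) = F² (b(F) = ((F + F)*F)/2 = ((2*F)*F)/2 = (2*F²)/2 = F²)
D(b(u(-2))) - 1*489 = 0² - 1*489 = 0 - 489 = -489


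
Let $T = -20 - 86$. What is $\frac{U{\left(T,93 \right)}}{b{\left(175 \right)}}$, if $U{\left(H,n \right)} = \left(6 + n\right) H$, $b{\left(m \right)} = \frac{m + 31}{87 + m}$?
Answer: $- \frac{1374714}{103} \approx -13347.0$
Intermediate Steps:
$b{\left(m \right)} = \frac{31 + m}{87 + m}$
$T = -106$
$U{\left(H,n \right)} = H \left(6 + n\right)$
$\frac{U{\left(T,93 \right)}}{b{\left(175 \right)}} = \frac{\left(-106\right) \left(6 + 93\right)}{\frac{1}{87 + 175} \left(31 + 175\right)} = \frac{\left(-106\right) 99}{\frac{1}{262} \cdot 206} = - \frac{10494}{\frac{1}{262} \cdot 206} = - \frac{10494}{\frac{103}{131}} = \left(-10494\right) \frac{131}{103} = - \frac{1374714}{103}$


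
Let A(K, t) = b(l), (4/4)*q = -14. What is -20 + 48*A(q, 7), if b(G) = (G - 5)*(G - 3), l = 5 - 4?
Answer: 364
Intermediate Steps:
q = -14
l = 1
b(G) = (-5 + G)*(-3 + G)
A(K, t) = 8 (A(K, t) = 15 + 1**2 - 8*1 = 15 + 1 - 8 = 8)
-20 + 48*A(q, 7) = -20 + 48*8 = -20 + 384 = 364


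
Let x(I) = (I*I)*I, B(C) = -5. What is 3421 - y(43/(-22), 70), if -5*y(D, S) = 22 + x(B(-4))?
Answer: 17002/5 ≈ 3400.4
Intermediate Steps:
x(I) = I³ (x(I) = I²*I = I³)
y(D, S) = 103/5 (y(D, S) = -(22 + (-5)³)/5 = -(22 - 125)/5 = -⅕*(-103) = 103/5)
3421 - y(43/(-22), 70) = 3421 - 1*103/5 = 3421 - 103/5 = 17002/5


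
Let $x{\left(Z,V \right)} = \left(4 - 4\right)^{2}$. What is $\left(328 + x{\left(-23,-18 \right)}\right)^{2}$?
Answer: $107584$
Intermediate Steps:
$x{\left(Z,V \right)} = 0$ ($x{\left(Z,V \right)} = 0^{2} = 0$)
$\left(328 + x{\left(-23,-18 \right)}\right)^{2} = \left(328 + 0\right)^{2} = 328^{2} = 107584$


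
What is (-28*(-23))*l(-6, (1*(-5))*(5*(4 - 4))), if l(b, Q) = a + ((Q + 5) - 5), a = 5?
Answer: 3220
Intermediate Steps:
l(b, Q) = 5 + Q (l(b, Q) = 5 + ((Q + 5) - 5) = 5 + ((5 + Q) - 5) = 5 + Q)
(-28*(-23))*l(-6, (1*(-5))*(5*(4 - 4))) = (-28*(-23))*(5 + (1*(-5))*(5*(4 - 4))) = 644*(5 - 25*0) = 644*(5 - 5*0) = 644*(5 + 0) = 644*5 = 3220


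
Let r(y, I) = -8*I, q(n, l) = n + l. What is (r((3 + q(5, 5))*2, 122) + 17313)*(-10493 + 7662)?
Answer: -46250047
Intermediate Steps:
q(n, l) = l + n
(r((3 + q(5, 5))*2, 122) + 17313)*(-10493 + 7662) = (-8*122 + 17313)*(-10493 + 7662) = (-976 + 17313)*(-2831) = 16337*(-2831) = -46250047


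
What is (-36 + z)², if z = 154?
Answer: 13924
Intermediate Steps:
(-36 + z)² = (-36 + 154)² = 118² = 13924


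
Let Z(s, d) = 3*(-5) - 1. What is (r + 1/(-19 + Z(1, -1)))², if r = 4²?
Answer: 312481/1225 ≈ 255.09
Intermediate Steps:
Z(s, d) = -16 (Z(s, d) = -15 - 1 = -16)
r = 16
(r + 1/(-19 + Z(1, -1)))² = (16 + 1/(-19 - 16))² = (16 + 1/(-35))² = (16 - 1/35)² = (559/35)² = 312481/1225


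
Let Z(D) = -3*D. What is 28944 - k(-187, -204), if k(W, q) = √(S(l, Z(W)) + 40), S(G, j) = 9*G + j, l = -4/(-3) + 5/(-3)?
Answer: 28944 - √598 ≈ 28920.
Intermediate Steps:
l = -⅓ (l = -4*(-⅓) + 5*(-⅓) = 4/3 - 5/3 = -⅓ ≈ -0.33333)
S(G, j) = j + 9*G
k(W, q) = √(37 - 3*W) (k(W, q) = √((-3*W + 9*(-⅓)) + 40) = √((-3*W - 3) + 40) = √((-3 - 3*W) + 40) = √(37 - 3*W))
28944 - k(-187, -204) = 28944 - √(37 - 3*(-187)) = 28944 - √(37 + 561) = 28944 - √598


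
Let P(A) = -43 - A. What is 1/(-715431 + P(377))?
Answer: -1/715851 ≈ -1.3969e-6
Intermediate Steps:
1/(-715431 + P(377)) = 1/(-715431 + (-43 - 1*377)) = 1/(-715431 + (-43 - 377)) = 1/(-715431 - 420) = 1/(-715851) = -1/715851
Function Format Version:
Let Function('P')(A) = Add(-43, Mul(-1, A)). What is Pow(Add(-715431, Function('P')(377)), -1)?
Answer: Rational(-1, 715851) ≈ -1.3969e-6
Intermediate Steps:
Pow(Add(-715431, Function('P')(377)), -1) = Pow(Add(-715431, Add(-43, Mul(-1, 377))), -1) = Pow(Add(-715431, Add(-43, -377)), -1) = Pow(Add(-715431, -420), -1) = Pow(-715851, -1) = Rational(-1, 715851)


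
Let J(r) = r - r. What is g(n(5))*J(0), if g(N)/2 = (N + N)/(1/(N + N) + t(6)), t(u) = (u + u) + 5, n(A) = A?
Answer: 0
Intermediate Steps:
t(u) = 5 + 2*u (t(u) = 2*u + 5 = 5 + 2*u)
g(N) = 4*N/(17 + 1/(2*N)) (g(N) = 2*((N + N)/(1/(N + N) + (5 + 2*6))) = 2*((2*N)/(1/(2*N) + (5 + 12))) = 2*((2*N)/(1/(2*N) + 17)) = 2*((2*N)/(17 + 1/(2*N))) = 2*(2*N/(17 + 1/(2*N))) = 4*N/(17 + 1/(2*N)))
J(r) = 0
g(n(5))*J(0) = (8*5**2/(1 + 34*5))*0 = (8*25/(1 + 170))*0 = (8*25/171)*0 = (8*25*(1/171))*0 = (200/171)*0 = 0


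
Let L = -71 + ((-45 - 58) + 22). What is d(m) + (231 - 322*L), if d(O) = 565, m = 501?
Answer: 49740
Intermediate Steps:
L = -152 (L = -71 + (-103 + 22) = -71 - 81 = -152)
d(m) + (231 - 322*L) = 565 + (231 - 322*(-152)) = 565 + (231 + 48944) = 565 + 49175 = 49740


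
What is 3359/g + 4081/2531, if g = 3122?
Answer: 21242511/7901782 ≈ 2.6883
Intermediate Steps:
3359/g + 4081/2531 = 3359/3122 + 4081/2531 = 21242511/7901782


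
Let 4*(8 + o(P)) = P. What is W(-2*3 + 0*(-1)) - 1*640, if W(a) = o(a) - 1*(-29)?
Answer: -1241/2 ≈ -620.50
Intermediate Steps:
o(P) = -8 + P/4
W(a) = 21 + a/4 (W(a) = (-8 + a/4) - 1*(-29) = (-8 + a/4) + 29 = 21 + a/4)
W(-2*3 + 0*(-1)) - 1*640 = (21 + (-2*3 + 0*(-1))/4) - 1*640 = (21 + (-6 + 0)/4) - 640 = (21 + (¼)*(-6)) - 640 = (21 - 3/2) - 640 = 39/2 - 640 = -1241/2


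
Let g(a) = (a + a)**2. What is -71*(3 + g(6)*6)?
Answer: -61557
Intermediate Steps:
g(a) = 4*a**2 (g(a) = (2*a)**2 = 4*a**2)
-71*(3 + g(6)*6) = -71*(3 + (4*6**2)*6) = -71*(3 + (4*36)*6) = -71*(3 + 144*6) = -71*(3 + 864) = -71*867 = -61557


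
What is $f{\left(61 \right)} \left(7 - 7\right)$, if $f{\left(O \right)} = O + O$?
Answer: $0$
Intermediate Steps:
$f{\left(O \right)} = 2 O$
$f{\left(61 \right)} \left(7 - 7\right) = 2 \cdot 61 \left(7 - 7\right) = 122 \left(7 - 7\right) = 122 \cdot 0 = 0$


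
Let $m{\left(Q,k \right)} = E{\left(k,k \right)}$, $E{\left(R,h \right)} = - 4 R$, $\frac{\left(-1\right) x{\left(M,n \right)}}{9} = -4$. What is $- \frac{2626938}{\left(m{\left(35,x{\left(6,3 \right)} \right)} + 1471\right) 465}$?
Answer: $- \frac{875646}{205685} \approx -4.2572$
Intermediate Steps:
$x{\left(M,n \right)} = 36$ ($x{\left(M,n \right)} = \left(-9\right) \left(-4\right) = 36$)
$m{\left(Q,k \right)} = - 4 k$
$- \frac{2626938}{\left(m{\left(35,x{\left(6,3 \right)} \right)} + 1471\right) 465} = - \frac{2626938}{\left(\left(-4\right) 36 + 1471\right) 465} = - \frac{2626938}{\left(-144 + 1471\right) 465} = - \frac{2626938}{1327 \cdot 465} = - \frac{2626938}{617055} = \left(-2626938\right) \frac{1}{617055} = - \frac{875646}{205685}$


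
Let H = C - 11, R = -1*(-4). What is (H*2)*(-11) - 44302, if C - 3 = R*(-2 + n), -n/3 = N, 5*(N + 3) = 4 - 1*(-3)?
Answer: -221862/5 ≈ -44372.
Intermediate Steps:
N = -8/5 (N = -3 + (4 - 1*(-3))/5 = -3 + (4 + 3)/5 = -3 + (⅕)*7 = -3 + 7/5 = -8/5 ≈ -1.6000)
R = 4
n = 24/5 (n = -3*(-8/5) = 24/5 ≈ 4.8000)
C = 71/5 (C = 3 + 4*(-2 + 24/5) = 3 + 4*(14/5) = 3 + 56/5 = 71/5 ≈ 14.200)
H = 16/5 (H = 71/5 - 11 = 16/5 ≈ 3.2000)
(H*2)*(-11) - 44302 = ((16/5)*2)*(-11) - 44302 = (32/5)*(-11) - 44302 = -352/5 - 44302 = -221862/5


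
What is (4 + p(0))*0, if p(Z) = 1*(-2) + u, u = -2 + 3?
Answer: 0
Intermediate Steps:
u = 1
p(Z) = -1 (p(Z) = 1*(-2) + 1 = -2 + 1 = -1)
(4 + p(0))*0 = (4 - 1)*0 = 3*0 = 0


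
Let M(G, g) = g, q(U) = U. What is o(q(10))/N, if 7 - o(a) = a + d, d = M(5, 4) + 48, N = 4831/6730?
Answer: -370150/4831 ≈ -76.620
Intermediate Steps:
N = 4831/6730 (N = 4831*(1/6730) = 4831/6730 ≈ 0.71783)
d = 52 (d = 4 + 48 = 52)
o(a) = -45 - a (o(a) = 7 - (a + 52) = 7 - (52 + a) = 7 + (-52 - a) = -45 - a)
o(q(10))/N = (-45 - 1*10)/(4831/6730) = (-45 - 10)*(6730/4831) = -55*6730/4831 = -370150/4831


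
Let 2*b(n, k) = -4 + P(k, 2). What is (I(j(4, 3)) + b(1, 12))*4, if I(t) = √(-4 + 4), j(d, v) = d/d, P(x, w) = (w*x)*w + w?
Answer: 92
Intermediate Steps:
P(x, w) = w + x*w² (P(x, w) = x*w² + w = w + x*w²)
b(n, k) = -1 + 2*k (b(n, k) = (-4 + 2*(1 + 2*k))/2 = (-4 + (2 + 4*k))/2 = (-2 + 4*k)/2 = -1 + 2*k)
j(d, v) = 1
I(t) = 0 (I(t) = √0 = 0)
(I(j(4, 3)) + b(1, 12))*4 = (0 + (-1 + 2*12))*4 = (0 + (-1 + 24))*4 = (0 + 23)*4 = 23*4 = 92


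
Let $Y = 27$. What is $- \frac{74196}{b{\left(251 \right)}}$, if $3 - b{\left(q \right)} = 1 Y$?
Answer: $\frac{6183}{2} \approx 3091.5$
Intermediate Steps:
$b{\left(q \right)} = -24$ ($b{\left(q \right)} = 3 - 1 \cdot 27 = 3 - 27 = -24$)
$- \frac{74196}{b{\left(251 \right)}} = - \frac{74196}{-24} = \left(-74196\right) \left(- \frac{1}{24}\right) = \frac{6183}{2}$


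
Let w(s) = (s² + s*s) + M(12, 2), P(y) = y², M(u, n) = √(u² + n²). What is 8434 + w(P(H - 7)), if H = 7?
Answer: 8434 + 2*√37 ≈ 8446.2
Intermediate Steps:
M(u, n) = √(n² + u²)
w(s) = 2*√37 + 2*s² (w(s) = (s² + s*s) + √(2² + 12²) = (s² + s²) + √(4 + 144) = 2*s² + √148 = 2*s² + 2*√37 = 2*√37 + 2*s²)
8434 + w(P(H - 7)) = 8434 + (2*√37 + 2*((7 - 7)²)²) = 8434 + (2*√37 + 2*(0²)²) = 8434 + (2*√37 + 2*0²) = 8434 + (2*√37 + 2*0) = 8434 + (2*√37 + 0) = 8434 + 2*√37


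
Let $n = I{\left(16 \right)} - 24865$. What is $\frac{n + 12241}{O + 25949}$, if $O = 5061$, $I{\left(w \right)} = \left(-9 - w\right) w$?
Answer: $- \frac{6512}{15505} \approx -0.41999$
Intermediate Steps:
$I{\left(w \right)} = w \left(-9 - w\right)$
$n = -25265$ ($n = \left(-1\right) 16 \left(9 + 16\right) - 24865 = \left(-1\right) 16 \cdot 25 - 24865 = -400 - 24865 = -25265$)
$\frac{n + 12241}{O + 25949} = \frac{-25265 + 12241}{5061 + 25949} = - \frac{13024}{31010} = \left(-13024\right) \frac{1}{31010} = - \frac{6512}{15505}$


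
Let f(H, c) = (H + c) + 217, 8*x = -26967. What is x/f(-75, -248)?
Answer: 26967/848 ≈ 31.801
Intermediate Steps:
x = -26967/8 (x = (⅛)*(-26967) = -26967/8 ≈ -3370.9)
f(H, c) = 217 + H + c
x/f(-75, -248) = -26967/(8*(217 - 75 - 248)) = -26967/8/(-106) = -26967/8*(-1/106) = 26967/848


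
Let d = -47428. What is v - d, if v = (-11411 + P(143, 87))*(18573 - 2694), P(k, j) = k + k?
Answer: -176606447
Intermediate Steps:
P(k, j) = 2*k
v = -176653875 (v = (-11411 + 2*143)*(18573 - 2694) = (-11411 + 286)*15879 = -11125*15879 = -176653875)
v - d = -176653875 - 1*(-47428) = -176653875 + 47428 = -176606447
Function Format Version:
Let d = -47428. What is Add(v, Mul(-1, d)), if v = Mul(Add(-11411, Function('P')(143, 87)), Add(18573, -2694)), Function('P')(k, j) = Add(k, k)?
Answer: -176606447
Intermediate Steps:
Function('P')(k, j) = Mul(2, k)
v = -176653875 (v = Mul(Add(-11411, Mul(2, 143)), Add(18573, -2694)) = Mul(Add(-11411, 286), 15879) = Mul(-11125, 15879) = -176653875)
Add(v, Mul(-1, d)) = Add(-176653875, Mul(-1, -47428)) = Add(-176653875, 47428) = -176606447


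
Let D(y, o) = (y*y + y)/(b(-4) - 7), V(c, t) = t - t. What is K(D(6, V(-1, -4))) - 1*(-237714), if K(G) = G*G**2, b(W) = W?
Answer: 316323246/1331 ≈ 2.3766e+5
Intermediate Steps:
V(c, t) = 0
D(y, o) = -y/11 - y**2/11 (D(y, o) = (y*y + y)/(-4 - 7) = (y**2 + y)/(-11) = (y + y**2)*(-1/11) = -y/11 - y**2/11)
K(G) = G**3
K(D(6, V(-1, -4))) - 1*(-237714) = (-1/11*6*(1 + 6))**3 - 1*(-237714) = (-1/11*6*7)**3 + 237714 = (-42/11)**3 + 237714 = -74088/1331 + 237714 = 316323246/1331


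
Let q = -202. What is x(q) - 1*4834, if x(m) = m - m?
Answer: -4834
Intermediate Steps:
x(m) = 0
x(q) - 1*4834 = 0 - 1*4834 = 0 - 4834 = -4834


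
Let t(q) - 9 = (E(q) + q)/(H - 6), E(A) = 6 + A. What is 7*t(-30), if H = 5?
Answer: 441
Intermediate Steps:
t(q) = 3 - 2*q (t(q) = 9 + ((6 + q) + q)/(5 - 6) = 9 + (6 + 2*q)/(-1) = 9 + (6 + 2*q)*(-1) = 9 + (-6 - 2*q) = 3 - 2*q)
7*t(-30) = 7*(3 - 2*(-30)) = 7*(3 + 60) = 7*63 = 441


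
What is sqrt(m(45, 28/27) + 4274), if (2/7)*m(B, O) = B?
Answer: sqrt(17726)/2 ≈ 66.569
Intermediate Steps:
m(B, O) = 7*B/2
sqrt(m(45, 28/27) + 4274) = sqrt((7/2)*45 + 4274) = sqrt(315/2 + 4274) = sqrt(8863/2) = sqrt(17726)/2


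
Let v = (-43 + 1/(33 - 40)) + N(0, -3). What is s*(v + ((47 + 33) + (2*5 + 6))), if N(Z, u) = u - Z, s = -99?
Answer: -34551/7 ≈ -4935.9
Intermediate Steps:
v = -323/7 (v = (-43 + 1/(33 - 40)) + (-3 - 1*0) = (-43 + 1/(-7)) + (-3 + 0) = (-43 - ⅐) - 3 = -302/7 - 3 = -323/7 ≈ -46.143)
s*(v + ((47 + 33) + (2*5 + 6))) = -99*(-323/7 + ((47 + 33) + (2*5 + 6))) = -99*(-323/7 + (80 + (10 + 6))) = -99*(-323/7 + (80 + 16)) = -99*(-323/7 + 96) = -99*349/7 = -34551/7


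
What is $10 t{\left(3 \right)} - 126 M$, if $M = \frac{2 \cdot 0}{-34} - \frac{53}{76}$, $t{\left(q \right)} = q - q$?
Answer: $\frac{3339}{38} \approx 87.868$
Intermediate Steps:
$t{\left(q \right)} = 0$
$M = - \frac{53}{76}$ ($M = 0 \left(- \frac{1}{34}\right) - \frac{53}{76} = 0 - \frac{53}{76} = - \frac{53}{76} \approx -0.69737$)
$10 t{\left(3 \right)} - 126 M = 10 \cdot 0 - - \frac{3339}{38} = 0 + \frac{3339}{38} = \frac{3339}{38}$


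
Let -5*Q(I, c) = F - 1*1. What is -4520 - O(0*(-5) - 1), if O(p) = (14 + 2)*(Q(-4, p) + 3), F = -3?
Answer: -22904/5 ≈ -4580.8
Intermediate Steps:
Q(I, c) = 4/5 (Q(I, c) = -(-3 - 1*1)/5 = -(-3 - 1)/5 = -1/5*(-4) = 4/5)
O(p) = 304/5 (O(p) = (14 + 2)*(4/5 + 3) = 16*(19/5) = 304/5)
-4520 - O(0*(-5) - 1) = -4520 - 1*304/5 = -4520 - 304/5 = -22904/5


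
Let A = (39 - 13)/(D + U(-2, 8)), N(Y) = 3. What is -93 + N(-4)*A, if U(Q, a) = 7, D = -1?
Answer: -80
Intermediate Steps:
A = 13/3 (A = (39 - 13)/(-1 + 7) = 26/6 = 26*(1/6) = 13/3 ≈ 4.3333)
-93 + N(-4)*A = -93 + 3*(13/3) = -93 + 13 = -80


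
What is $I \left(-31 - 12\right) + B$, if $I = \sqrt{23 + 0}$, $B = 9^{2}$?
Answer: $81 - 43 \sqrt{23} \approx -125.22$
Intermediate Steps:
$B = 81$
$I = \sqrt{23} \approx 4.7958$
$I \left(-31 - 12\right) + B = \sqrt{23} \left(-31 - 12\right) + 81 = \sqrt{23} \left(-43\right) + 81 = - 43 \sqrt{23} + 81 = 81 - 43 \sqrt{23}$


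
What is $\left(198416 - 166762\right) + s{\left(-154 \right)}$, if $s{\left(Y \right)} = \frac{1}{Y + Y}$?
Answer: $\frac{9749431}{308} \approx 31654.0$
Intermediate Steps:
$s{\left(Y \right)} = \frac{1}{2 Y}$
$\left(198416 - 166762\right) + s{\left(-154 \right)} = \left(198416 - 166762\right) + \frac{1}{2 \left(-154\right)} = 31654 + \frac{1}{2} \left(- \frac{1}{154}\right) = 31654 - \frac{1}{308} = \frac{9749431}{308}$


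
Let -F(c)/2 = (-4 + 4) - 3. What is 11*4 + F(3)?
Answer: 50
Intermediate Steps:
F(c) = 6 (F(c) = -2*((-4 + 4) - 3) = -2*(0 - 3) = -2*(-3) = 6)
11*4 + F(3) = 11*4 + 6 = 44 + 6 = 50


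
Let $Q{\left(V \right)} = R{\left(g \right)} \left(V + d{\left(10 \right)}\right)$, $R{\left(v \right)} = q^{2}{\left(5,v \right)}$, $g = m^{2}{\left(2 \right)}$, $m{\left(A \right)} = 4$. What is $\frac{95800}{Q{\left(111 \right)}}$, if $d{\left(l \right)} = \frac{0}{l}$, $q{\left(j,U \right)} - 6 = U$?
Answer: $\frac{23950}{13431} \approx 1.7832$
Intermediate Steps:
$q{\left(j,U \right)} = 6 + U$
$d{\left(l \right)} = 0$
$g = 16$ ($g = 4^{2} = 16$)
$R{\left(v \right)} = \left(6 + v\right)^{2}$
$Q{\left(V \right)} = 484 V$ ($Q{\left(V \right)} = \left(6 + 16\right)^{2} \left(V + 0\right) = 22^{2} V = 484 V$)
$\frac{95800}{Q{\left(111 \right)}} = \frac{95800}{484 \cdot 111} = \frac{95800}{53724} = 95800 \cdot \frac{1}{53724} = \frac{23950}{13431}$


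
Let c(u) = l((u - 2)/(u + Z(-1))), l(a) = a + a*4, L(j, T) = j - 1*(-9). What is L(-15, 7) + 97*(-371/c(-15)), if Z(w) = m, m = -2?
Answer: -36017/5 ≈ -7203.4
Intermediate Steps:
L(j, T) = 9 + j (L(j, T) = j + 9 = 9 + j)
Z(w) = -2
l(a) = 5*a (l(a) = a + 4*a = 5*a)
c(u) = 5 (c(u) = 5*((u - 2)/(u - 2)) = 5*((-2 + u)/(-2 + u)) = 5*1 = 5)
L(-15, 7) + 97*(-371/c(-15)) = (9 - 15) + 97*(-371/5) = -6 + 97*(-371*1/5) = -6 + 97*(-371/5) = -6 - 35987/5 = -36017/5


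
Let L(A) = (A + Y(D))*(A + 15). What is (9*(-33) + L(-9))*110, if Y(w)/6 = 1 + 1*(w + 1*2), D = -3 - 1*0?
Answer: -38610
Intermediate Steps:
D = -3 (D = -3 + 0 = -3)
Y(w) = 18 + 6*w (Y(w) = 6*(1 + 1*(w + 1*2)) = 6*(1 + 1*(w + 2)) = 6*(1 + 1*(2 + w)) = 6*(1 + (2 + w)) = 6*(3 + w) = 18 + 6*w)
L(A) = A*(15 + A) (L(A) = (A + (18 + 6*(-3)))*(A + 15) = (A + (18 - 18))*(15 + A) = (A + 0)*(15 + A) = A*(15 + A))
(9*(-33) + L(-9))*110 = (9*(-33) - 9*(15 - 9))*110 = (-297 - 9*6)*110 = (-297 - 54)*110 = -351*110 = -38610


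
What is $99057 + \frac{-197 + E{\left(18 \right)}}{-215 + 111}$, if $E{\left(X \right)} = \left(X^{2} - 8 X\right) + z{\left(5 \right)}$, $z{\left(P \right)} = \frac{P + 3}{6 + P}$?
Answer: $\frac{113321387}{1144} \approx 99057.0$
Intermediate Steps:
$z{\left(P \right)} = \frac{3 + P}{6 + P}$
$E{\left(X \right)} = \frac{8}{11} + X^{2} - 8 X$ ($E{\left(X \right)} = \left(X^{2} - 8 X\right) + \frac{3 + 5}{6 + 5} = \left(X^{2} - 8 X\right) + \frac{1}{11} \cdot 8 = \left(X^{2} - 8 X\right) + \frac{8}{11} = \frac{8}{11} + X^{2} - 8 X$)
$99057 + \frac{-197 + E{\left(18 \right)}}{-215 + 111} = 99057 + \frac{-197 + \left(\frac{8}{11} + 18^{2} - 144\right)}{-215 + 111} = 99057 + \frac{-197 + \left(\frac{8}{11} + 324 - 144\right)}{-104} = 99057 + \left(-197 + \frac{1988}{11}\right) \left(- \frac{1}{104}\right) = 99057 - - \frac{179}{1144} = 99057 + \frac{179}{1144} = \frac{113321387}{1144}$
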